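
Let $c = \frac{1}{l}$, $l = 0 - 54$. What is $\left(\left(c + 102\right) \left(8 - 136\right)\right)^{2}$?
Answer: $\frac{124219592704}{729} \approx 1.704 \cdot 10^{8}$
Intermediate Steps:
$l = -54$ ($l = 0 - 54 = -54$)
$c = - \frac{1}{54}$ ($c = \frac{1}{-54} = - \frac{1}{54} \approx -0.018519$)
$\left(\left(c + 102\right) \left(8 - 136\right)\right)^{2} = \left(\left(- \frac{1}{54} + 102\right) \left(8 - 136\right)\right)^{2} = \left(\frac{5507}{54} \left(-128\right)\right)^{2} = \left(- \frac{352448}{27}\right)^{2} = \frac{124219592704}{729}$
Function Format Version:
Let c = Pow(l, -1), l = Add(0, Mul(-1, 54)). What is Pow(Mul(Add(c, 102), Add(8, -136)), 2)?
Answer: Rational(124219592704, 729) ≈ 1.7040e+8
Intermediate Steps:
l = -54 (l = Add(0, -54) = -54)
c = Rational(-1, 54) (c = Pow(-54, -1) = Rational(-1, 54) ≈ -0.018519)
Pow(Mul(Add(c, 102), Add(8, -136)), 2) = Pow(Mul(Add(Rational(-1, 54), 102), Add(8, -136)), 2) = Pow(Mul(Rational(5507, 54), -128), 2) = Pow(Rational(-352448, 27), 2) = Rational(124219592704, 729)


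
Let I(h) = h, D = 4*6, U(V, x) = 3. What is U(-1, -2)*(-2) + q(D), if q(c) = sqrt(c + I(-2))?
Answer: -6 + sqrt(22) ≈ -1.3096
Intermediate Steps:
D = 24
q(c) = sqrt(-2 + c) (q(c) = sqrt(c - 2) = sqrt(-2 + c))
U(-1, -2)*(-2) + q(D) = 3*(-2) + sqrt(-2 + 24) = -6 + sqrt(22)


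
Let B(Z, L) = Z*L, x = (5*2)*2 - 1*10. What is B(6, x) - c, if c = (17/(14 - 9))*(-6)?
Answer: 402/5 ≈ 80.400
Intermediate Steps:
c = -102/5 (c = (17/5)*(-6) = -102/5 ≈ -20.400)
x = 10 (x = 10*2 - 10 = 20 - 10 = 10)
B(Z, L) = L*Z
B(6, x) - c = 10*6 - 1*(-102/5) = 60 + 102/5 = 402/5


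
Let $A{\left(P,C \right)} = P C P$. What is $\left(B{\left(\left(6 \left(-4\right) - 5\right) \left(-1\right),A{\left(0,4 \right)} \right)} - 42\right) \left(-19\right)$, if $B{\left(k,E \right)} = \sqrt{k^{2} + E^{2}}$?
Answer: $247$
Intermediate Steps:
$A{\left(P,C \right)} = C P^{2}$ ($A{\left(P,C \right)} = C P P = C P^{2}$)
$B{\left(k,E \right)} = \sqrt{E^{2} + k^{2}}$
$\left(B{\left(\left(6 \left(-4\right) - 5\right) \left(-1\right),A{\left(0,4 \right)} \right)} - 42\right) \left(-19\right) = \left(\sqrt{\left(4 \cdot 0^{2}\right)^{2} + \left(\left(6 \left(-4\right) - 5\right) \left(-1\right)\right)^{2}} - 42\right) \left(-19\right) = \left(\sqrt{\left(4 \cdot 0\right)^{2} + \left(\left(-24 - 5\right) \left(-1\right)\right)^{2}} - 42\right) \left(-19\right) = \left(\sqrt{0^{2} + \left(\left(-29\right) \left(-1\right)\right)^{2}} - 42\right) \left(-19\right) = \left(\sqrt{0 + 29^{2}} - 42\right) \left(-19\right) = \left(\sqrt{0 + 841} - 42\right) \left(-19\right) = \left(\sqrt{841} - 42\right) \left(-19\right) = \left(29 - 42\right) \left(-19\right) = \left(-13\right) \left(-19\right) = 247$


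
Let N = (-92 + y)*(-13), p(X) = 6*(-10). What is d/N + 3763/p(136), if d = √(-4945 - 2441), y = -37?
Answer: -3763/60 + I*√7386/1677 ≈ -62.717 + 0.051247*I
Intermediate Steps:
p(X) = -60
N = 1677 (N = (-92 - 37)*(-13) = -129*(-13) = 1677)
d = I*√7386 (d = √(-7386) = I*√7386 ≈ 85.942*I)
d/N + 3763/p(136) = (I*√7386)/1677 + 3763/(-60) = (I*√7386)*(1/1677) + 3763*(-1/60) = I*√7386/1677 - 3763/60 = -3763/60 + I*√7386/1677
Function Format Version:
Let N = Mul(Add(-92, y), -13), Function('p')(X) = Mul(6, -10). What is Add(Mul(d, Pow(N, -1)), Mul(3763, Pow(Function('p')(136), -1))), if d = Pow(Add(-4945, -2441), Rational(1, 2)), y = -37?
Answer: Add(Rational(-3763, 60), Mul(Rational(1, 1677), I, Pow(7386, Rational(1, 2)))) ≈ Add(-62.717, Mul(0.051247, I))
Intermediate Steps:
Function('p')(X) = -60
N = 1677 (N = Mul(Add(-92, -37), -13) = Mul(-129, -13) = 1677)
d = Mul(I, Pow(7386, Rational(1, 2))) (d = Pow(-7386, Rational(1, 2)) = Mul(I, Pow(7386, Rational(1, 2))) ≈ Mul(85.942, I))
Add(Mul(d, Pow(N, -1)), Mul(3763, Pow(Function('p')(136), -1))) = Add(Mul(Mul(I, Pow(7386, Rational(1, 2))), Pow(1677, -1)), Mul(3763, Pow(-60, -1))) = Add(Mul(Mul(I, Pow(7386, Rational(1, 2))), Rational(1, 1677)), Mul(3763, Rational(-1, 60))) = Add(Mul(Rational(1, 1677), I, Pow(7386, Rational(1, 2))), Rational(-3763, 60)) = Add(Rational(-3763, 60), Mul(Rational(1, 1677), I, Pow(7386, Rational(1, 2))))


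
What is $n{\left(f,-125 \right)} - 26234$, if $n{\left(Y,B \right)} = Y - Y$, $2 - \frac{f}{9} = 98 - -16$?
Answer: $-26234$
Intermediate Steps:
$f = -1008$ ($f = 18 - 9 \left(98 - -16\right) = 18 - 9 \left(98 + 16\right) = 18 - 1026 = -1008$)
$n{\left(Y,B \right)} = 0$
$n{\left(f,-125 \right)} - 26234 = 0 - 26234 = -26234$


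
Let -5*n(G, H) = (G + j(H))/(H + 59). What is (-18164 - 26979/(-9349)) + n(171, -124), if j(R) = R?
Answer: -55180744122/3038425 ≈ -18161.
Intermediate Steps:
n(G, H) = -(G + H)/(5*(59 + H)) (n(G, H) = -(G + H)/(5*(H + 59)) = -(G + H)/(5*(59 + H)))
(-18164 - 26979/(-9349)) + n(171, -124) = (-18164 - 26979/(-9349)) + (-1*171 - 1*(-124))/(5*(59 - 124)) = (-18164 - 26979*(-1/9349)) + (⅕)*(-171 + 124)/(-65) = (-18164 + 26979/9349) + (⅕)*(-1/65)*(-47) = -169788257/9349 + 47/325 = -55180744122/3038425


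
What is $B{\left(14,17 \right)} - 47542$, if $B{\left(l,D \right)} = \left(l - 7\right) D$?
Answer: $-47423$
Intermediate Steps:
$B{\left(l,D \right)} = D \left(-7 + l\right)$ ($B{\left(l,D \right)} = \left(l - 7\right) D = \left(-7 + l\right) D = D \left(-7 + l\right)$)
$B{\left(14,17 \right)} - 47542 = 17 \left(-7 + 14\right) - 47542 = 17 \cdot 7 - 47542 = 119 - 47542 = -47423$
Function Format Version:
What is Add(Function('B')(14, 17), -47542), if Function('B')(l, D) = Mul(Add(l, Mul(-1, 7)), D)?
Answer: -47423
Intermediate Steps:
Function('B')(l, D) = Mul(D, Add(-7, l)) (Function('B')(l, D) = Mul(Add(l, -7), D) = Mul(Add(-7, l), D) = Mul(D, Add(-7, l)))
Add(Function('B')(14, 17), -47542) = Add(Mul(17, Add(-7, 14)), -47542) = Add(Mul(17, 7), -47542) = Add(119, -47542) = -47423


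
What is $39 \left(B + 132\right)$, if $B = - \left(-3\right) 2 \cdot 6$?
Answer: $6552$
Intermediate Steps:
$B = 36$ ($B = - \left(-6\right) 6 = \left(-1\right) \left(-36\right) = 36$)
$39 \left(B + 132\right) = 39 \left(36 + 132\right) = 39 \cdot 168 = 6552$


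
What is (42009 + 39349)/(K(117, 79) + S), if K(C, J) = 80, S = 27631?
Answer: 81358/27711 ≈ 2.9359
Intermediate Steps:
(42009 + 39349)/(K(117, 79) + S) = (42009 + 39349)/(80 + 27631) = 81358/27711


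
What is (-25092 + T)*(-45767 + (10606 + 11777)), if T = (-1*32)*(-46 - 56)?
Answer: 510425952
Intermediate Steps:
T = 3264 (T = -32*(-102) = 3264)
(-25092 + T)*(-45767 + (10606 + 11777)) = (-25092 + 3264)*(-45767 + (10606 + 11777)) = -21828*(-45767 + 22383) = -21828*(-23384) = 510425952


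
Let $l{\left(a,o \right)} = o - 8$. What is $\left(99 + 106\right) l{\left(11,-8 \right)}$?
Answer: $-3280$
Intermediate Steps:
$l{\left(a,o \right)} = -8 + o$
$\left(99 + 106\right) l{\left(11,-8 \right)} = \left(99 + 106\right) \left(-8 - 8\right) = 205 \left(-16\right) = -3280$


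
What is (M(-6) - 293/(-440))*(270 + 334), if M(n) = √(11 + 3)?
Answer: 44243/110 + 604*√14 ≈ 2662.2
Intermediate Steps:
M(n) = √14
(M(-6) - 293/(-440))*(270 + 334) = (√14 - 293/(-440))*(270 + 334) = (√14 - 293*(-1/440))*604 = (√14 + 293/440)*604 = (293/440 + √14)*604 = 44243/110 + 604*√14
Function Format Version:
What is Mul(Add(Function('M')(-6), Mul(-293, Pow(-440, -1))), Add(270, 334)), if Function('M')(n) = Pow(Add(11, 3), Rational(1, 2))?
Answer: Add(Rational(44243, 110), Mul(604, Pow(14, Rational(1, 2)))) ≈ 2662.2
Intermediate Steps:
Function('M')(n) = Pow(14, Rational(1, 2))
Mul(Add(Function('M')(-6), Mul(-293, Pow(-440, -1))), Add(270, 334)) = Mul(Add(Pow(14, Rational(1, 2)), Mul(-293, Pow(-440, -1))), Add(270, 334)) = Mul(Add(Pow(14, Rational(1, 2)), Mul(-293, Rational(-1, 440))), 604) = Mul(Add(Pow(14, Rational(1, 2)), Rational(293, 440)), 604) = Mul(Add(Rational(293, 440), Pow(14, Rational(1, 2))), 604) = Add(Rational(44243, 110), Mul(604, Pow(14, Rational(1, 2))))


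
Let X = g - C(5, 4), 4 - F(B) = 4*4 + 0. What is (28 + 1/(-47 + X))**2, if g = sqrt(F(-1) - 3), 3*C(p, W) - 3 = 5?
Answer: (700392*sqrt(15) + 17274721*I)/(2*(447*sqrt(15) + 11033*I)) ≈ 782.88 - 0.087329*I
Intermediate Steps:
C(p, W) = 8/3 (C(p, W) = 1 + (1/3)*5 = 1 + 5/3 = 8/3)
F(B) = -12 (F(B) = 4 - (4*4 + 0) = 4 - (16 + 0) = 4 - 1*16 = 4 - 16 = -12)
g = I*sqrt(15) (g = sqrt(-12 - 3) = sqrt(-15) = I*sqrt(15) ≈ 3.873*I)
X = -8/3 + I*sqrt(15) (X = I*sqrt(15) - 1*8/3 = I*sqrt(15) - 8/3 = -8/3 + I*sqrt(15) ≈ -2.6667 + 3.873*I)
(28 + 1/(-47 + X))**2 = (28 + 1/(-47 + (-8/3 + I*sqrt(15))))**2 = (28 + 1/(-149/3 + I*sqrt(15)))**2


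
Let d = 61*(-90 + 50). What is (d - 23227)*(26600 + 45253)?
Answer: -1844250951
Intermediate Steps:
d = -2440 (d = 61*(-40) = -2440)
(d - 23227)*(26600 + 45253) = (-2440 - 23227)*(26600 + 45253) = -25667*71853 = -1844250951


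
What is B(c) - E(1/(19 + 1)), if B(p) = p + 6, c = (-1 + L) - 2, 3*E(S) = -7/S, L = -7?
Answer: 128/3 ≈ 42.667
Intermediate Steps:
E(S) = -7/(3*S) (E(S) = (-7/S)/3 = -7/(3*S))
c = -10 (c = (-1 - 7) - 2 = -8 - 2 = -10)
B(p) = 6 + p
B(c) - E(1/(19 + 1)) = (6 - 10) - (-7)/(3*(1/(19 + 1))) = -4 - (-7)/(3*(1/20)) = -4 - (-7)/(3*1/20) = -4 - (-7)*20/3 = -4 - 1*(-140/3) = -4 + 140/3 = 128/3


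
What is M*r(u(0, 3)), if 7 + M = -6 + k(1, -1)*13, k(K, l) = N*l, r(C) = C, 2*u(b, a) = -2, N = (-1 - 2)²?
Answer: 130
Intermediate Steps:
N = 9 (N = (-3)² = 9)
u(b, a) = -1 (u(b, a) = (½)*(-2) = -1)
k(K, l) = 9*l
M = -130 (M = -7 + (-6 + (9*(-1))*13) = -7 + (-6 - 9*13) = -7 + (-6 - 117) = -7 - 123 = -130)
M*r(u(0, 3)) = -130*(-1) = 130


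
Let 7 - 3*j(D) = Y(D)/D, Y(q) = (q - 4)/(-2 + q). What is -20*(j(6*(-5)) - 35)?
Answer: 47023/72 ≈ 653.10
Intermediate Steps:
Y(q) = (-4 + q)/(-2 + q)
j(D) = 7/3 - (-4 + D)/(3*D*(-2 + D)) (j(D) = 7/3 - (-4 + D)/(-2 + D)/(3*D) = 7/3 - (-4 + D)/(3*D*(-2 + D)))
-20*(j(6*(-5)) - 35) = -20*((4 - 6*(-5) + 7*(6*(-5))*(-2 + 6*(-5)))/(3*((6*(-5)))*(-2 + 6*(-5))) - 35) = -20*((⅓)*(4 - 1*(-30) + 7*(-30)*(-2 - 30))/(-30*(-2 - 30)) - 35) = -20*((⅓)*(-1/30)*(4 + 30 + 7*(-30)*(-32))/(-32) - 35) = -20*((⅓)*(-1/30)*(-1/32)*(4 + 30 + 6720) - 35) = -20*((⅓)*(-1/30)*(-1/32)*6754 - 35) = -20*(3377/1440 - 35) = -20*(-47023/1440) = 47023/72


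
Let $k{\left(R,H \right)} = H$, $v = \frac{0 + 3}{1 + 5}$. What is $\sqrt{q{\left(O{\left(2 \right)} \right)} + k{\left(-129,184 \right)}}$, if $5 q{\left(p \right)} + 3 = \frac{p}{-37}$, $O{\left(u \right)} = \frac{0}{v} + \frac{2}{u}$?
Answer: $\frac{2 \sqrt{1569170}}{185} \approx 13.542$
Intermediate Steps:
$v = \frac{1}{2}$ ($v = \frac{3}{6} = 3 \cdot \frac{1}{6} = \frac{1}{2} \approx 0.5$)
$O{\left(u \right)} = \frac{2}{u}$ ($O{\left(u \right)} = 0 \frac{1}{\frac{1}{2}} + \frac{2}{u} = 0 \cdot 2 + \frac{2}{u} = 0 + \frac{2}{u} = \frac{2}{u}$)
$q{\left(p \right)} = - \frac{3}{5} - \frac{p}{185}$ ($q{\left(p \right)} = - \frac{3}{5} + \frac{p \frac{1}{-37}}{5} = - \frac{3}{5} + \frac{p \left(- \frac{1}{37}\right)}{5} = - \frac{3}{5} + \frac{\left(- \frac{1}{37}\right) p}{5} = - \frac{3}{5} - \frac{p}{185}$)
$\sqrt{q{\left(O{\left(2 \right)} \right)} + k{\left(-129,184 \right)}} = \sqrt{\left(- \frac{3}{5} - \frac{2 \cdot \frac{1}{2}}{185}\right) + 184} = \sqrt{\left(- \frac{3}{5} - \frac{1}{185}\right) + 184} = \sqrt{- \frac{112}{185} + 184} = \sqrt{\frac{33928}{185}} = \frac{2 \sqrt{1569170}}{185}$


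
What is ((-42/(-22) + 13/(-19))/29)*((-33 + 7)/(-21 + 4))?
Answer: 6656/103037 ≈ 0.064598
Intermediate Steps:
((-42/(-22) + 13/(-19))/29)*((-33 + 7)/(-21 + 4)) = ((-42*(-1/22) + 13*(-1/19))*(1/29))*(-26/(-17)) = ((21/11 - 13/19)*(1/29))*(-26*(-1/17)) = ((256/209)*(1/29))*(26/17) = (256/6061)*(26/17) = 6656/103037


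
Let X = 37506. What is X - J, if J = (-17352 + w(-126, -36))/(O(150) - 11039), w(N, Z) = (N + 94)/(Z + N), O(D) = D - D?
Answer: 33534921958/894159 ≈ 37504.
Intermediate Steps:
O(D) = 0
w(N, Z) = (94 + N)/(N + Z)
J = 1405496/894159 (J = (-17352 + (94 - 126)/(-126 - 36))/(0 - 11039) = (-17352 - 32/(-162))/(-11039) = (-17352 - 1/162*(-32))*(-1/11039) = (-17352 + 16/81)*(-1/11039) = -1405496/81*(-1/11039) = 1405496/894159 ≈ 1.5719)
X - J = 37506 - 1*1405496/894159 = 37506 - 1405496/894159 = 33534921958/894159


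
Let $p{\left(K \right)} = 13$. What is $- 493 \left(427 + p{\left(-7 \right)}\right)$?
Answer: $-216920$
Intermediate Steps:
$- 493 \left(427 + p{\left(-7 \right)}\right) = - 493 \left(427 + 13\right) = \left(-493\right) 440 = -216920$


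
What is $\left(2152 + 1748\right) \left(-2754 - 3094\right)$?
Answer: $-22807200$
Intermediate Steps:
$\left(2152 + 1748\right) \left(-2754 - 3094\right) = 3900 \left(-5848\right) = -22807200$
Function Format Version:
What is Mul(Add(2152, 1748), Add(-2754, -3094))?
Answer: -22807200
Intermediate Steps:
Mul(Add(2152, 1748), Add(-2754, -3094)) = Mul(3900, -5848) = -22807200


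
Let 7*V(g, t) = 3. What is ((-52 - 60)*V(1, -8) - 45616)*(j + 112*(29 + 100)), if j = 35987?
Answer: -2303063840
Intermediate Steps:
V(g, t) = 3/7 (V(g, t) = (1/7)*3 = 3/7)
((-52 - 60)*V(1, -8) - 45616)*(j + 112*(29 + 100)) = ((-52 - 60)*(3/7) - 45616)*(35987 + 112*(29 + 100)) = (-112*3/7 - 45616)*(35987 + 112*129) = (-48 - 45616)*(35987 + 14448) = -45664*50435 = -2303063840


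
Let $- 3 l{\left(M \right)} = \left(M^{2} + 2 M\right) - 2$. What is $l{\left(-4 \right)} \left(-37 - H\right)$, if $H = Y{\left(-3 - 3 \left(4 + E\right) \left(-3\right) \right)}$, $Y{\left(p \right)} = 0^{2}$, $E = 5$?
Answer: $74$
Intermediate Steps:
$l{\left(M \right)} = \frac{2}{3} - \frac{2 M}{3} - \frac{M^{2}}{3}$ ($l{\left(M \right)} = - \frac{\left(M^{2} + 2 M\right) - 2}{3} = - \frac{-2 + M^{2} + 2 M}{3} = \frac{2}{3} - \frac{2 M}{3} - \frac{M^{2}}{3}$)
$Y{\left(p \right)} = 0$
$H = 0$
$l{\left(-4 \right)} \left(-37 - H\right) = \left(\frac{2}{3} - - \frac{8}{3} - \frac{\left(-4\right)^{2}}{3}\right) \left(-37 - 0\right) = \left(\frac{2}{3} + \frac{8}{3} - \frac{16}{3}\right) \left(-37 + 0\right) = \left(\frac{2}{3} + \frac{8}{3} - \frac{16}{3}\right) \left(-37\right) = \left(-2\right) \left(-37\right) = 74$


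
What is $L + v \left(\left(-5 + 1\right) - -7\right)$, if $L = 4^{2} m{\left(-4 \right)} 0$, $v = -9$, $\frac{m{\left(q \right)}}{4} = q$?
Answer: $-27$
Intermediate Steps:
$m{\left(q \right)} = 4 q$
$L = 0$ ($L = 4^{2} \cdot 4 \left(-4\right) 0 = 16 \left(-16\right) 0 = \left(-256\right) 0 = 0$)
$L + v \left(\left(-5 + 1\right) - -7\right) = 0 - 9 \left(\left(-5 + 1\right) - -7\right) = 0 - 9 \left(-4 + 7\right) = 0 - 27 = -27$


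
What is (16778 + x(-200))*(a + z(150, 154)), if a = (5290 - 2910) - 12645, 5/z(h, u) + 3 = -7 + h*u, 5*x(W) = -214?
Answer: -1983278887422/11545 ≈ -1.7179e+8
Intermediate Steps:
x(W) = -214/5 (x(W) = (1/5)*(-214) = -214/5)
z(h, u) = 5/(-10 + h*u) (z(h, u) = 5/(-3 + (-7 + h*u)) = 5/(-10 + h*u))
a = -10265 (a = 2380 - 12645 = -10265)
(16778 + x(-200))*(a + z(150, 154)) = (16778 - 214/5)*(-10265 + 5/(-10 + 150*154)) = 83676*(-10265 + 5/(-10 + 23100))/5 = 83676*(-10265 + 5/23090)/5 = 83676*(-10265 + 5*(1/23090))/5 = 83676*(-10265 + 1/4618)/5 = (83676/5)*(-47403769/4618) = -1983278887422/11545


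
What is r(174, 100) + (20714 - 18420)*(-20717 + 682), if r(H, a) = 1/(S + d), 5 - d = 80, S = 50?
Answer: -1149007251/25 ≈ -4.5960e+7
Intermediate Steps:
d = -75 (d = 5 - 1*80 = 5 - 80 = -75)
r(H, a) = -1/25 (r(H, a) = 1/(50 - 75) = 1/(-25) = -1/25)
r(174, 100) + (20714 - 18420)*(-20717 + 682) = -1/25 + (20714 - 18420)*(-20717 + 682) = -1/25 + 2294*(-20035) = -1/25 - 45960290 = -1149007251/25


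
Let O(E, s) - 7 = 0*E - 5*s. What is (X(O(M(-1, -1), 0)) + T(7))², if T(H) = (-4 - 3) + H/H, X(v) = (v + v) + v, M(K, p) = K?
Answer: 225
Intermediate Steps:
O(E, s) = 7 - 5*s (O(E, s) = 7 + (0*E - 5*s) = 7 + (0 - 5*s) = 7 - 5*s)
X(v) = 3*v (X(v) = 2*v + v = 3*v)
T(H) = -6 (T(H) = -7 + 1 = -6)
(X(O(M(-1, -1), 0)) + T(7))² = (3*(7 - 5*0) - 6)² = (3*(7 + 0) - 6)² = (3*7 - 6)² = (21 - 6)² = 15² = 225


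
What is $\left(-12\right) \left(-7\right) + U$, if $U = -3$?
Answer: $81$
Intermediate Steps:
$\left(-12\right) \left(-7\right) + U = \left(-12\right) \left(-7\right) - 3 = 84 - 3 = 81$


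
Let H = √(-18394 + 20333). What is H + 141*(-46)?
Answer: -6486 + √1939 ≈ -6442.0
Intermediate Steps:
H = √1939 ≈ 44.034
H + 141*(-46) = √1939 + 141*(-46) = √1939 - 6486 = -6486 + √1939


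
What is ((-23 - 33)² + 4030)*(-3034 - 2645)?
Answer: -40695714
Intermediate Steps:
((-23 - 33)² + 4030)*(-3034 - 2645) = ((-56)² + 4030)*(-5679) = (3136 + 4030)*(-5679) = 7166*(-5679) = -40695714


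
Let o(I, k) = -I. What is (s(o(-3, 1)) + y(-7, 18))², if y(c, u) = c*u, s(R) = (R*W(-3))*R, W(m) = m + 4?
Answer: 13689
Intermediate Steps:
W(m) = 4 + m
s(R) = R² (s(R) = (R*(4 - 3))*R = (R*1)*R = R*R = R²)
(s(o(-3, 1)) + y(-7, 18))² = ((-1*(-3))² - 7*18)² = (3² - 126)² = (9 - 126)² = (-117)² = 13689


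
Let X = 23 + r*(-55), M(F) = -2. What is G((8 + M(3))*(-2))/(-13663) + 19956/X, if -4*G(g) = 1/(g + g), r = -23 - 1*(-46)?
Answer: -1454180485/90503712 ≈ -16.068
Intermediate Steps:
r = 23 (r = -23 + 46 = 23)
G(g) = -1/(8*g) (G(g) = -1/(4*(g + g)) = -1/(2*g)/4 = -1/(8*g))
X = -1242 (X = 23 + 23*(-55) = 23 - 1265 = -1242)
G((8 + M(3))*(-2))/(-13663) + 19956/X = -(-1/(2*(8 - 2)))/8/(-13663) + 19956/(-1242) = -1/(8*(6*(-2)))*(-1/13663) + 19956*(-1/1242) = -⅛/(-12)*(-1/13663) - 3326/207 = -⅛*(-1/12)*(-1/13663) - 3326/207 = (1/96)*(-1/13663) - 3326/207 = -1/1311648 - 3326/207 = -1454180485/90503712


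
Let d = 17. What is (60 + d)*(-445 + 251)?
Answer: -14938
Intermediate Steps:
(60 + d)*(-445 + 251) = (60 + 17)*(-445 + 251) = 77*(-194) = -14938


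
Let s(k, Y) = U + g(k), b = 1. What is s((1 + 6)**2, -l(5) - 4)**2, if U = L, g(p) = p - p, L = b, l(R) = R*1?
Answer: 1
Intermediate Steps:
l(R) = R
L = 1
g(p) = 0
U = 1
s(k, Y) = 1 (s(k, Y) = 1 + 0 = 1)
s((1 + 6)**2, -l(5) - 4)**2 = 1**2 = 1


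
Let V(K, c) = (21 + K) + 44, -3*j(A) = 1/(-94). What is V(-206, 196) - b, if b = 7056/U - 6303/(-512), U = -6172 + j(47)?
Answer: -135602009481/891137536 ≈ -152.17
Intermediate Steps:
j(A) = 1/282 (j(A) = -⅓/(-94) = -⅓*(-1/94) = 1/282)
V(K, c) = 65 + K
U = -1740503/282 (U = -6172 + 1/282 = -1740503/282 ≈ -6172.0)
b = 9951616905/891137536 (b = 7056/(-1740503/282) - 6303/(-512) = 7056*(-282/1740503) - 6303*(-1/512) = -1989792/1740503 + 6303/512 = 9951616905/891137536 ≈ 11.167)
V(-206, 196) - b = (65 - 206) - 1*9951616905/891137536 = -141 - 9951616905/891137536 = -135602009481/891137536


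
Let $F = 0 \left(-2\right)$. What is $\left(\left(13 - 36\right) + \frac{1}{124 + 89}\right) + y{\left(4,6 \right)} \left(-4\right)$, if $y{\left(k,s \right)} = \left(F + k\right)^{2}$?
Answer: $- \frac{18530}{213} \approx -86.995$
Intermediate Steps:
$F = 0$
$y{\left(k,s \right)} = k^{2}$ ($y{\left(k,s \right)} = \left(0 + k\right)^{2} = k^{2}$)
$\left(\left(13 - 36\right) + \frac{1}{124 + 89}\right) + y{\left(4,6 \right)} \left(-4\right) = \left(\left(13 - 36\right) + \frac{1}{124 + 89}\right) + 4^{2} \left(-4\right) = \left(-23 + \frac{1}{213}\right) + 16 \left(-4\right) = \left(-23 + \frac{1}{213}\right) - 64 = - \frac{4898}{213} - 64 = - \frac{18530}{213}$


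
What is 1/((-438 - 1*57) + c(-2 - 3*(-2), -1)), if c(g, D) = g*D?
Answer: -1/499 ≈ -0.0020040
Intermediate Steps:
c(g, D) = D*g
1/((-438 - 1*57) + c(-2 - 3*(-2), -1)) = 1/((-438 - 1*57) - (-2 - 3*(-2))) = 1/((-438 - 57) - (-2 + 6)) = 1/(-495 - 1*4) = 1/(-495 - 4) = 1/(-499) = -1/499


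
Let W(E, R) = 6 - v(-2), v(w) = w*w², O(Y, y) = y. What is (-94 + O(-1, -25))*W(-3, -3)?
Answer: -1666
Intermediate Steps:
v(w) = w³
W(E, R) = 14 (W(E, R) = 6 - 1*(-2)³ = 6 - 1*(-8) = 6 + 8 = 14)
(-94 + O(-1, -25))*W(-3, -3) = (-94 - 25)*14 = -119*14 = -1666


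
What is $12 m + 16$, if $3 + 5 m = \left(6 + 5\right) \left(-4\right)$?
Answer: $- \frac{484}{5} \approx -96.8$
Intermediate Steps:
$m = - \frac{47}{5}$ ($m = - \frac{3}{5} + \frac{\left(6 + 5\right) \left(-4\right)}{5} = - \frac{3}{5} + \frac{11 \left(-4\right)}{5} = - \frac{3}{5} + \frac{1}{5} \left(-44\right) = - \frac{3}{5} - \frac{44}{5} = - \frac{47}{5} \approx -9.4$)
$12 m + 16 = 12 \left(- \frac{47}{5}\right) + 16 = - \frac{564}{5} + 16 = - \frac{484}{5}$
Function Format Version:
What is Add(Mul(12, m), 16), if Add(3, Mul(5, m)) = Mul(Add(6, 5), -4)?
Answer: Rational(-484, 5) ≈ -96.800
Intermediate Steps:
m = Rational(-47, 5) (m = Add(Rational(-3, 5), Mul(Rational(1, 5), Mul(Add(6, 5), -4))) = Add(Rational(-3, 5), Mul(Rational(1, 5), Mul(11, -4))) = Add(Rational(-3, 5), Mul(Rational(1, 5), -44)) = Add(Rational(-3, 5), Rational(-44, 5)) = Rational(-47, 5) ≈ -9.4000)
Add(Mul(12, m), 16) = Add(Mul(12, Rational(-47, 5)), 16) = Add(Rational(-564, 5), 16) = Rational(-484, 5)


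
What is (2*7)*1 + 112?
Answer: 126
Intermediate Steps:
(2*7)*1 + 112 = 14*1 + 112 = 14 + 112 = 126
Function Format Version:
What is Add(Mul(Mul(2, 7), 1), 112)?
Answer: 126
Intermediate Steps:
Add(Mul(Mul(2, 7), 1), 112) = Add(Mul(14, 1), 112) = Add(14, 112) = 126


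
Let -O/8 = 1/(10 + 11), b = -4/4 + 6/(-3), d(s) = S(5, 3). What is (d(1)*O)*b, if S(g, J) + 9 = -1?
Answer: -80/7 ≈ -11.429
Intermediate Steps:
S(g, J) = -10 (S(g, J) = -9 - 1 = -10)
d(s) = -10
b = -3 (b = -4*1/4 + 6*(-1/3) = -1 - 2 = -3)
O = -8/21 (O = -8/(10 + 11) = -8/21 ≈ -0.38095)
(d(1)*O)*b = -10*(-8/21)*(-3) = (80/21)*(-3) = -80/7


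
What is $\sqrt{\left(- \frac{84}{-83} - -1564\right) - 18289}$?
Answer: $\frac{i \sqrt{115211553}}{83} \approx 129.32 i$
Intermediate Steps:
$\sqrt{\left(- \frac{84}{-83} - -1564\right) - 18289} = \sqrt{\left(\left(-84\right) \left(- \frac{1}{83}\right) + 1564\right) - 18289} = \sqrt{\left(\frac{84}{83} + 1564\right) - 18289} = \sqrt{\frac{129896}{83} - 18289} = \sqrt{- \frac{1388091}{83}} = \frac{i \sqrt{115211553}}{83}$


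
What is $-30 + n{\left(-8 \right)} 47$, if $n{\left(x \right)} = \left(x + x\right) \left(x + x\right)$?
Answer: $12002$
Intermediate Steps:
$n{\left(x \right)} = 4 x^{2}$ ($n{\left(x \right)} = 2 x 2 x = 4 x^{2}$)
$-30 + n{\left(-8 \right)} 47 = -30 + 4 \left(-8\right)^{2} \cdot 47 = -30 + 4 \cdot 64 \cdot 47 = -30 + 256 \cdot 47 = -30 + 12032 = 12002$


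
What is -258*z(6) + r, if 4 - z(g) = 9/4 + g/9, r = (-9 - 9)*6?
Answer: -775/2 ≈ -387.50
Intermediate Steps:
r = -108 (r = -18*6 = -108)
z(g) = 7/4 - g/9 (z(g) = 4 - (9/4 + g/9) = 4 + (-9/4 - g/9) = 7/4 - g/9)
-258*z(6) + r = -258*(7/4 - ⅑*6) - 108 = -258*(7/4 - ⅔) - 108 = -258*13/12 - 108 = -559/2 - 108 = -775/2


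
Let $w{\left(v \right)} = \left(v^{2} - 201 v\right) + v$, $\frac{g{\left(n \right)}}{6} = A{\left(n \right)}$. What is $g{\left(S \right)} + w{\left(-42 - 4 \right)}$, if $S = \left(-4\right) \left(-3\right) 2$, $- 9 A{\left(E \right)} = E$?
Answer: $11300$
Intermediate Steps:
$A{\left(E \right)} = - \frac{E}{9}$
$S = 24$ ($S = 12 \cdot 2 = 24$)
$g{\left(n \right)} = - \frac{2 n}{3}$ ($g{\left(n \right)} = 6 \left(- \frac{n}{9}\right) = - \frac{2 n}{3}$)
$w{\left(v \right)} = v^{2} - 200 v$
$g{\left(S \right)} + w{\left(-42 - 4 \right)} = \left(- \frac{2}{3}\right) 24 + \left(-42 - 4\right) \left(-200 - 46\right) = -16 + \left(-42 - 4\right) \left(-200 - 46\right) = -16 - 46 \left(-200 - 46\right) = -16 - -11316 = -16 + 11316 = 11300$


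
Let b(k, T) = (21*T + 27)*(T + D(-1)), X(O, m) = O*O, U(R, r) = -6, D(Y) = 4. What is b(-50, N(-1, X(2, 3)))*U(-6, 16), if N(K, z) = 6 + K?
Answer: -7128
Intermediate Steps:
X(O, m) = O²
b(k, T) = (4 + T)*(27 + 21*T) (b(k, T) = (21*T + 27)*(T + 4) = (27 + 21*T)*(4 + T) = (4 + T)*(27 + 21*T))
b(-50, N(-1, X(2, 3)))*U(-6, 16) = (108 + 21*(6 - 1)² + 111*(6 - 1))*(-6) = (108 + 21*5² + 111*5)*(-6) = (108 + 21*25 + 555)*(-6) = (108 + 525 + 555)*(-6) = 1188*(-6) = -7128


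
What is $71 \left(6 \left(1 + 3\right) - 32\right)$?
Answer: $-568$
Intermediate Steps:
$71 \left(6 \left(1 + 3\right) - 32\right) = 71 \left(6 \cdot 4 - 32\right) = 71 \left(24 - 32\right) = 71 \left(-8\right) = -568$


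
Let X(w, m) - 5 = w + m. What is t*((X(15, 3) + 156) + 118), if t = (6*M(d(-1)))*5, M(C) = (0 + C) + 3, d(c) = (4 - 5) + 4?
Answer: 53460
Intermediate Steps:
d(c) = 3 (d(c) = -1 + 4 = 3)
X(w, m) = 5 + m + w (X(w, m) = 5 + (w + m) = 5 + (m + w) = 5 + m + w)
M(C) = 3 + C (M(C) = C + 3 = 3 + C)
t = 180 (t = (6*(3 + 3))*5 = (6*6)*5 = 36*5 = 180)
t*((X(15, 3) + 156) + 118) = 180*(((5 + 3 + 15) + 156) + 118) = 180*((23 + 156) + 118) = 180*(179 + 118) = 180*297 = 53460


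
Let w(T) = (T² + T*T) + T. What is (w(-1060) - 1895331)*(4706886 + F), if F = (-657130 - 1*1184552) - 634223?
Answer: 782648213629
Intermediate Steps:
w(T) = T + 2*T² (w(T) = (T² + T²) + T = 2*T² + T = T + 2*T²)
F = -2475905 (F = (-657130 - 1184552) - 634223 = -1841682 - 634223 = -2475905)
(w(-1060) - 1895331)*(4706886 + F) = (-1060*(1 + 2*(-1060)) - 1895331)*(4706886 - 2475905) = (-1060*(1 - 2120) - 1895331)*2230981 = (-1060*(-2119) - 1895331)*2230981 = (2246140 - 1895331)*2230981 = 350809*2230981 = 782648213629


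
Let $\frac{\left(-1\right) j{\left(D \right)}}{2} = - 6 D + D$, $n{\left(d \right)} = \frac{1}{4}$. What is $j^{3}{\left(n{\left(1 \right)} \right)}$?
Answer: $\frac{125}{8} \approx 15.625$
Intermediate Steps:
$n{\left(d \right)} = \frac{1}{4}$
$j{\left(D \right)} = 10 D$ ($j{\left(D \right)} = - 2 \left(- 6 D + D\right) = - 2 \left(- 5 D\right) = 10 D$)
$j^{3}{\left(n{\left(1 \right)} \right)} = \left(10 \cdot \frac{1}{4}\right)^{3} = \left(\frac{5}{2}\right)^{3} = \frac{125}{8}$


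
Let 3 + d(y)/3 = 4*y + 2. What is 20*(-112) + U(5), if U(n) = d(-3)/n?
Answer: -11239/5 ≈ -2247.8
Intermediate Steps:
d(y) = -3 + 12*y (d(y) = -9 + 3*(4*y + 2) = -9 + 3*(2 + 4*y) = -9 + (6 + 12*y) = -3 + 12*y)
U(n) = -39/n (U(n) = (-3 + 12*(-3))/n = (-3 - 36)/n = -39/n)
20*(-112) + U(5) = 20*(-112) - 39/5 = -2240 - 39*⅕ = -2240 - 39/5 = -11239/5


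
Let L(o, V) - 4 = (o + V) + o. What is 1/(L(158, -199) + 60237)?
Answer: 1/60358 ≈ 1.6568e-5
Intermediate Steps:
L(o, V) = 4 + V + 2*o (L(o, V) = 4 + ((o + V) + o) = 4 + ((V + o) + o) = 4 + (V + 2*o) = 4 + V + 2*o)
1/(L(158, -199) + 60237) = 1/((4 - 199 + 2*158) + 60237) = 1/((4 - 199 + 316) + 60237) = 1/(121 + 60237) = 1/60358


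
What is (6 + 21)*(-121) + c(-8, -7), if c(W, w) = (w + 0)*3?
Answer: -3288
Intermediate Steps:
c(W, w) = 3*w (c(W, w) = w*3 = 3*w)
(6 + 21)*(-121) + c(-8, -7) = (6 + 21)*(-121) + 3*(-7) = 27*(-121) - 21 = -3267 - 21 = -3288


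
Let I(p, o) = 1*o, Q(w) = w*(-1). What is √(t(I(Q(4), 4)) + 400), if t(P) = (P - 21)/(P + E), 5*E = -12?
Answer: √6230/4 ≈ 19.733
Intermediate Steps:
E = -12/5 (E = (⅕)*(-12) = -12/5 ≈ -2.4000)
Q(w) = -w
I(p, o) = o
t(P) = (-21 + P)/(-12/5 + P) (t(P) = (P - 21)/(P - 12/5) = (-21 + P)/(-12/5 + P))
√(t(I(Q(4), 4)) + 400) = √(5*(-21 + 4)/(-12 + 5*4) + 400) = √(5*(-17)/(-12 + 20) + 400) = √(5*(-17)/8 + 400) = √(5*(⅛)*(-17) + 400) = √(-85/8 + 400) = √(3115/8) = √6230/4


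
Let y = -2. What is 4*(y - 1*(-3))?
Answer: 4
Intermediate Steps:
4*(y - 1*(-3)) = 4*(-2 - 1*(-3)) = 4*(-2 + 3) = 4*1 = 4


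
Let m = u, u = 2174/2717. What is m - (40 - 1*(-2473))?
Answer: -6825647/2717 ≈ -2512.2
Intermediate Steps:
u = 2174/2717 (u = 2174*(1/2717) = 2174/2717 ≈ 0.80015)
m = 2174/2717 ≈ 0.80015
m - (40 - 1*(-2473)) = 2174/2717 - (40 - 1*(-2473)) = 2174/2717 - (40 + 2473) = 2174/2717 - 1*2513 = 2174/2717 - 2513 = -6825647/2717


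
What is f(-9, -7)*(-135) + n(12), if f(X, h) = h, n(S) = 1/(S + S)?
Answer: 22681/24 ≈ 945.04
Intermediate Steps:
n(S) = 1/(2*S)
f(-9, -7)*(-135) + n(12) = -7*(-135) + (½)/12 = 945 + (½)*(1/12) = 945 + 1/24 = 22681/24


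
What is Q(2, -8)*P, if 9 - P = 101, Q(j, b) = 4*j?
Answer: -736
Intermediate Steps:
P = -92 (P = 9 - 1*101 = 9 - 101 = -92)
Q(2, -8)*P = (4*2)*(-92) = 8*(-92) = -736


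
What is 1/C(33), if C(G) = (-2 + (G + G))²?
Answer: 1/4096 ≈ 0.00024414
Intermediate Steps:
C(G) = (-2 + 2*G)²
1/C(33) = 1/(4*(-1 + 33)²) = 1/(4*32²) = 1/(4*1024) = 1/4096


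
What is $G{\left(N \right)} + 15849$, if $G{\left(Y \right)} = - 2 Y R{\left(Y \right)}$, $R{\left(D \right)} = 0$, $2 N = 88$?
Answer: $15849$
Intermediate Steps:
$N = 44$ ($N = \frac{1}{2} \cdot 88 = 44$)
$G{\left(Y \right)} = 0$ ($G{\left(Y \right)} = - 2 Y 0 = 0$)
$G{\left(N \right)} + 15849 = 0 + 15849 = 15849$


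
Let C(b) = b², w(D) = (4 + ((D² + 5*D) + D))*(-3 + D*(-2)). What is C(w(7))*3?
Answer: 7824675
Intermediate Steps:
w(D) = (-3 - 2*D)*(4 + D² + 6*D) (w(D) = (4 + (D² + 6*D))*(-3 - 2*D) = (4 + D² + 6*D)*(-3 - 2*D) = (-3 - 2*D)*(4 + D² + 6*D))
C(w(7))*3 = (-12 - 26*7 - 15*7² - 2*7³)²*3 = (-12 - 182 - 15*49 - 2*343)²*3 = (-12 - 182 - 735 - 686)²*3 = (-1615)²*3 = 2608225*3 = 7824675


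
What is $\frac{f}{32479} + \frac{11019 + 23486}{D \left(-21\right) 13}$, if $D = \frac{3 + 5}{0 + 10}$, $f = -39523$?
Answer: $- \frac{5646598591}{35467068} \approx -159.21$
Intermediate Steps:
$D = \frac{4}{5}$ ($D = \frac{8}{10} = 8 \cdot \frac{1}{10} = \frac{4}{5} \approx 0.8$)
$\frac{f}{32479} + \frac{11019 + 23486}{D \left(-21\right) 13} = - \frac{39523}{32479} + \frac{11019 + 23486}{\frac{4}{5} \left(-21\right) 13} = \left(-39523\right) \frac{1}{32479} + \frac{34505}{\left(- \frac{84}{5}\right) 13} = - \frac{39523}{32479} + \frac{34505}{- \frac{1092}{5}} = - \frac{39523}{32479} + 34505 \left(- \frac{5}{1092}\right) = - \frac{39523}{32479} - \frac{172525}{1092} = - \frac{5646598591}{35467068}$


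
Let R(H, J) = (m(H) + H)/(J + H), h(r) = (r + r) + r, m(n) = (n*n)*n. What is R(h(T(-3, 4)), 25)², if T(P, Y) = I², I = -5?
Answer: 71216721/4 ≈ 1.7804e+7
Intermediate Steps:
m(n) = n³ (m(n) = n²*n = n³)
T(P, Y) = 25 (T(P, Y) = (-5)² = 25)
h(r) = 3*r (h(r) = 2*r + r = 3*r)
R(H, J) = (H + H³)/(H + J) (R(H, J) = (H³ + H)/(J + H) = (H + H³)/(H + J))
R(h(T(-3, 4)), 25)² = ((3*25 + (3*25)³)/(3*25 + 25))² = ((75 + 75³)/(75 + 25))² = ((75 + 421875)/100)² = ((1/100)*421950)² = (8439/2)² = 71216721/4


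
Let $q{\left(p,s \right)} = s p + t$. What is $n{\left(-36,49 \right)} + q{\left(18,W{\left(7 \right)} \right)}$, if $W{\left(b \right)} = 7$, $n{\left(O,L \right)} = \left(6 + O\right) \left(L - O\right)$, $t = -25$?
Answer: $-2449$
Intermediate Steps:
$q{\left(p,s \right)} = -25 + p s$ ($q{\left(p,s \right)} = s p - 25 = p s - 25 = -25 + p s$)
$n{\left(-36,49 \right)} + q{\left(18,W{\left(7 \right)} \right)} = \left(- \left(-36\right)^{2} - -216 + 6 \cdot 49 + 49 \left(-36\right)\right) + \left(-25 + 18 \cdot 7\right) = \left(\left(-1\right) 1296 + 216 + 294 - 1764\right) + \left(-25 + 126\right) = \left(-1296 + 216 + 294 - 1764\right) + 101 = -2550 + 101 = -2449$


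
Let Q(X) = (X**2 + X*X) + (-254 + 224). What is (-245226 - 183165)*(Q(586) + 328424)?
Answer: -434896545726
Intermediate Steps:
Q(X) = -30 + 2*X**2 (Q(X) = (X**2 + X**2) - 30 = 2*X**2 - 30 = -30 + 2*X**2)
(-245226 - 183165)*(Q(586) + 328424) = (-245226 - 183165)*((-30 + 2*586**2) + 328424) = -428391*((-30 + 2*343396) + 328424) = -428391*((-30 + 686792) + 328424) = -428391*(686762 + 328424) = -428391*1015186 = -434896545726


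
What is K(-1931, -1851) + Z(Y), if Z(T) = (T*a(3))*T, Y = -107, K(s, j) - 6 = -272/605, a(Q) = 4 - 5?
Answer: -6923287/605 ≈ -11443.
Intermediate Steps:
a(Q) = -1
K(s, j) = 3358/605 (K(s, j) = 6 - 272/605 = 3358/605)
Z(T) = -T² (Z(T) = (T*(-1))*T = (-T)*T = -T²)
K(-1931, -1851) + Z(Y) = 3358/605 - 1*(-107)² = 3358/605 - 1*11449 = 3358/605 - 11449 = -6923287/605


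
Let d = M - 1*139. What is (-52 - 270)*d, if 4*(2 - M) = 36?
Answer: 47012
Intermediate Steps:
M = -7 (M = 2 - ¼*36 = 2 - 9 = -7)
d = -146 (d = -7 - 1*139 = -7 - 139 = -146)
(-52 - 270)*d = (-52 - 270)*(-146) = -322*(-146) = 47012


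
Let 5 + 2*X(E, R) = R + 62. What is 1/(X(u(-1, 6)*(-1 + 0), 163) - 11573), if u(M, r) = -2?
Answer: -1/11463 ≈ -8.7237e-5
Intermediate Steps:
X(E, R) = 57/2 + R/2 (X(E, R) = -5/2 + (R + 62)/2 = -5/2 + (62 + R)/2 = -5/2 + (31 + R/2) = 57/2 + R/2)
1/(X(u(-1, 6)*(-1 + 0), 163) - 11573) = 1/((57/2 + (½)*163) - 11573) = 1/((57/2 + 163/2) - 11573) = 1/(110 - 11573) = 1/(-11463) = -1/11463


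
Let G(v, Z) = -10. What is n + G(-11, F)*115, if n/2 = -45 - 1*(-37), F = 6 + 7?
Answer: -1166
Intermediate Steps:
F = 13
n = -16 (n = 2*(-45 - 1*(-37)) = 2*(-45 + 37) = 2*(-8) = -16)
n + G(-11, F)*115 = -16 - 10*115 = -16 - 1150 = -1166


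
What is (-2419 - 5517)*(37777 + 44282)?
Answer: -651220224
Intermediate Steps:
(-2419 - 5517)*(37777 + 44282) = -7936*82059 = -651220224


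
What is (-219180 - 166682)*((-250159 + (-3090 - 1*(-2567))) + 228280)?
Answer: 8644080524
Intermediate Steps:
(-219180 - 166682)*((-250159 + (-3090 - 1*(-2567))) + 228280) = -385862*((-250159 + (-3090 + 2567)) + 228280) = -385862*((-250159 - 523) + 228280) = -385862*(-250682 + 228280) = -385862*(-22402) = 8644080524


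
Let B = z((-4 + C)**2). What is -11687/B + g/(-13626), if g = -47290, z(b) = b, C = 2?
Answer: -79528951/27252 ≈ -2918.3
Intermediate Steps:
B = 4 (B = (-4 + 2)**2 = (-2)**2 = 4)
-11687/B + g/(-13626) = -11687/4 - 47290/(-13626) = -11687*1/4 - 47290*(-1/13626) = -11687/4 + 23645/6813 = -79528951/27252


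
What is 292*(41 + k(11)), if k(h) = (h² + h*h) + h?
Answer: 85848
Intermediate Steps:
k(h) = h + 2*h² (k(h) = (h² + h²) + h = 2*h² + h = h + 2*h²)
292*(41 + k(11)) = 292*(41 + 11*(1 + 2*11)) = 292*(41 + 11*(1 + 22)) = 292*(41 + 11*23) = 292*(41 + 253) = 292*294 = 85848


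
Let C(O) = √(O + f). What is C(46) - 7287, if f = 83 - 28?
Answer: -7287 + √101 ≈ -7277.0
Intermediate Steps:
f = 55
C(O) = √(55 + O) (C(O) = √(O + 55) = √(55 + O))
C(46) - 7287 = √(55 + 46) - 7287 = √101 - 7287 = -7287 + √101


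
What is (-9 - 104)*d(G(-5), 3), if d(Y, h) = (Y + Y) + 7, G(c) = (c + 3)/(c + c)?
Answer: -4181/5 ≈ -836.20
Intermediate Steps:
G(c) = (3 + c)/(2*c) (G(c) = (3 + c)/((2*c)) = (3 + c)*(1/(2*c)) = (3 + c)/(2*c))
d(Y, h) = 7 + 2*Y (d(Y, h) = 2*Y + 7 = 7 + 2*Y)
(-9 - 104)*d(G(-5), 3) = (-9 - 104)*(7 + 2*((½)*(3 - 5)/(-5))) = -113*(7 + 2*((½)*(-⅕)*(-2))) = -113*(7 + 2*(⅕)) = -113*(7 + ⅖) = -113*37/5 = -4181/5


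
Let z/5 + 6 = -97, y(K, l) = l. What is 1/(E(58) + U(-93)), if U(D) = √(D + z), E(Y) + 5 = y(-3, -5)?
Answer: -5/354 - I*√38/177 ≈ -0.014124 - 0.034827*I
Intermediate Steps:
E(Y) = -10 (E(Y) = -5 - 5 = -10)
z = -515 (z = -30 + 5*(-97) = -30 - 485 = -515)
U(D) = √(-515 + D) (U(D) = √(D - 515) = √(-515 + D))
1/(E(58) + U(-93)) = 1/(-10 + √(-515 - 93)) = 1/(-10 + √(-608)) = 1/(-10 + 4*I*√38)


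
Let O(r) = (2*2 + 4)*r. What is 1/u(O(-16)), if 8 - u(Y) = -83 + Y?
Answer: 1/219 ≈ 0.0045662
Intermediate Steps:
O(r) = 8*r (O(r) = (4 + 4)*r = 8*r)
u(Y) = 91 - Y (u(Y) = 8 - (-83 + Y) = 8 + (83 - Y) = 91 - Y)
1/u(O(-16)) = 1/(91 - 8*(-16)) = 1/(91 - 1*(-128)) = 1/(91 + 128) = 1/219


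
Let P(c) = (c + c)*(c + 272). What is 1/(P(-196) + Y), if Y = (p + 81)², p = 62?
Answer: -1/9343 ≈ -0.00010703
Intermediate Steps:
P(c) = 2*c*(272 + c) (P(c) = (2*c)*(272 + c) = 2*c*(272 + c))
Y = 20449 (Y = (62 + 81)² = 143² = 20449)
1/(P(-196) + Y) = 1/(2*(-196)*(272 - 196) + 20449) = 1/(2*(-196)*76 + 20449) = 1/(-29792 + 20449) = 1/(-9343) = -1/9343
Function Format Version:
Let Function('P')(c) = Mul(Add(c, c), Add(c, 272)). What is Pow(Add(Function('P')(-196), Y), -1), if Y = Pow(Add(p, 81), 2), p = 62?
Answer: Rational(-1, 9343) ≈ -0.00010703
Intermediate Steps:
Function('P')(c) = Mul(2, c, Add(272, c)) (Function('P')(c) = Mul(Mul(2, c), Add(272, c)) = Mul(2, c, Add(272, c)))
Y = 20449 (Y = Pow(Add(62, 81), 2) = Pow(143, 2) = 20449)
Pow(Add(Function('P')(-196), Y), -1) = Pow(Add(Mul(2, -196, Add(272, -196)), 20449), -1) = Pow(Add(Mul(2, -196, 76), 20449), -1) = Pow(Add(-29792, 20449), -1) = Pow(-9343, -1) = Rational(-1, 9343)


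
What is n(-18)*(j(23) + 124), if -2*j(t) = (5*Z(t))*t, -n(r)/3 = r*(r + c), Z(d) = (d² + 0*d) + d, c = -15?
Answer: 56339712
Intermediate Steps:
Z(d) = d + d² (Z(d) = (d² + 0) + d = d² + d = d + d²)
n(r) = -3*r*(-15 + r) (n(r) = -3*r*(r - 15) = -3*r*(-15 + r))
j(t) = -5*t²*(1 + t)/2 (j(t) = -5*(t*(1 + t))*t/2 = -5*t*(1 + t)*t/2 = -5*t²*(1 + t)/2)
n(-18)*(j(23) + 124) = (3*(-18)*(15 - 1*(-18)))*((5/2)*23²*(-1 - 1*23) + 124) = (3*(-18)*(15 + 18))*((5/2)*529*(-1 - 23) + 124) = (3*(-18)*33)*((5/2)*529*(-24) + 124) = -1782*(-31740 + 124) = -1782*(-31616) = 56339712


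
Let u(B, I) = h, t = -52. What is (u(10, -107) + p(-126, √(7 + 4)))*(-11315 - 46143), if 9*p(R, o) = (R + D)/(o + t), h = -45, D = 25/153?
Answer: 9530592302762/3708261 - 1106238874*√11/3708261 ≈ 2.5691e+6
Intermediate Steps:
D = 25/153 (D = 25*(1/153) = 25/153 ≈ 0.16340)
u(B, I) = -45
p(R, o) = (25/153 + R)/(9*(-52 + o)) (p(R, o) = ((R + 25/153)/(o - 52))/9 = ((25/153 + R)/(-52 + o))/9 = (25/153 + R)/(9*(-52 + o)))
(u(10, -107) + p(-126, √(7 + 4)))*(-11315 - 46143) = (-45 + (25 + 153*(-126))/(1377*(-52 + √(7 + 4))))*(-11315 - 46143) = (-45 + (25 - 19278)/(1377*(-52 + √11)))*(-57458) = (-45 + (1/1377)*(-19253)/(-52 + √11))*(-57458) = (-45 - 19253/(1377*(-52 + √11)))*(-57458) = 2585610 + 1106238874/(1377*(-52 + √11))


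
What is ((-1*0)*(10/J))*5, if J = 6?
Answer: 0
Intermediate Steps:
((-1*0)*(10/J))*5 = ((-1*0)*(10/6))*5 = (0*(10*(1/6)))*5 = (0*(5/3))*5 = 0*5 = 0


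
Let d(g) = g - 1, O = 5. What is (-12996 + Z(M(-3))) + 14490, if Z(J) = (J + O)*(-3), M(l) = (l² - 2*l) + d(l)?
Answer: 1446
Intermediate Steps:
d(g) = -1 + g
M(l) = -1 + l² - l (M(l) = (l² - 2*l) + (-1 + l) = -1 + l² - l)
Z(J) = -15 - 3*J (Z(J) = (J + 5)*(-3) = (5 + J)*(-3) = -15 - 3*J)
(-12996 + Z(M(-3))) + 14490 = (-12996 + (-15 - 3*(-1 + (-3)² - 1*(-3)))) + 14490 = (-12996 + (-15 - 3*(-1 + 9 + 3))) + 14490 = (-12996 + (-15 - 3*11)) + 14490 = (-12996 + (-15 - 33)) + 14490 = (-12996 - 48) + 14490 = -13044 + 14490 = 1446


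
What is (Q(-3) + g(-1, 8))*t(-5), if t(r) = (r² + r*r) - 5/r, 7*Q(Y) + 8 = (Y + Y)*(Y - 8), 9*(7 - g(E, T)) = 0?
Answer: 5457/7 ≈ 779.57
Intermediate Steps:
g(E, T) = 7 (g(E, T) = 7 - ⅑*0 = 7 + 0 = 7)
Q(Y) = -8/7 + 2*Y*(-8 + Y)/7 (Q(Y) = -8/7 + ((Y + Y)*(Y - 8))/7 = -8/7 + ((2*Y)*(-8 + Y))/7 = -8/7 + (2*Y*(-8 + Y))/7 = -8/7 + 2*Y*(-8 + Y)/7)
t(r) = -5/r + 2*r² (t(r) = (r² + r²) - 5/r = 2*r² - 5/r = -5/r + 2*r²)
(Q(-3) + g(-1, 8))*t(-5) = ((-8/7 - 16/7*(-3) + (2/7)*(-3)²) + 7)*((-5 + 2*(-5)³)/(-5)) = ((-8/7 + 48/7 + (2/7)*9) + 7)*(-(-5 + 2*(-125))/5) = ((-8/7 + 48/7 + 18/7) + 7)*(-(-5 - 250)/5) = (58/7 + 7)*(-⅕*(-255)) = (107/7)*51 = 5457/7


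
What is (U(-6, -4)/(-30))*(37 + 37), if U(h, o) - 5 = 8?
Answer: -481/15 ≈ -32.067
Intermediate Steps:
U(h, o) = 13 (U(h, o) = 5 + 8 = 13)
(U(-6, -4)/(-30))*(37 + 37) = (13/(-30))*(37 + 37) = (13*(-1/30))*74 = -13/30*74 = -481/15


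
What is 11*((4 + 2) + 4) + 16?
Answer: 126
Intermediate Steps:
11*((4 + 2) + 4) + 16 = 11*(6 + 4) + 16 = 11*10 + 16 = 110 + 16 = 126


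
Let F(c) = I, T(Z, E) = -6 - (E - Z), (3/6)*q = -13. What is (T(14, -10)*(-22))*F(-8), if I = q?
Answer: 10296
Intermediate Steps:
q = -26 (q = 2*(-13) = -26)
T(Z, E) = -6 + Z - E (T(Z, E) = -6 + (Z - E) = -6 + Z - E)
I = -26
F(c) = -26
(T(14, -10)*(-22))*F(-8) = ((-6 + 14 - 1*(-10))*(-22))*(-26) = ((-6 + 14 + 10)*(-22))*(-26) = (18*(-22))*(-26) = -396*(-26) = 10296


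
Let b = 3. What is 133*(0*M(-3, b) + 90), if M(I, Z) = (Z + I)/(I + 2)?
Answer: 11970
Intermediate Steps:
M(I, Z) = (I + Z)/(2 + I)
133*(0*M(-3, b) + 90) = 133*(0*((-3 + 3)/(2 - 3)) + 90) = 133*(0*(0/(-1)) + 90) = 133*(0*(-1*0) + 90) = 133*(0*0 + 90) = 133*(0 + 90) = 133*90 = 11970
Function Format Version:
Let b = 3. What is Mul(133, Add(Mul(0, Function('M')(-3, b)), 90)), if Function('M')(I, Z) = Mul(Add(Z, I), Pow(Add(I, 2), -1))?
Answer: 11970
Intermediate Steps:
Function('M')(I, Z) = Mul(Pow(Add(2, I), -1), Add(I, Z)) (Function('M')(I, Z) = Mul(Add(I, Z), Pow(Add(2, I), -1)) = Mul(Pow(Add(2, I), -1), Add(I, Z)))
Mul(133, Add(Mul(0, Function('M')(-3, b)), 90)) = Mul(133, Add(Mul(0, Mul(Pow(Add(2, -3), -1), Add(-3, 3))), 90)) = Mul(133, Add(Mul(0, Mul(Pow(-1, -1), 0)), 90)) = Mul(133, Add(Mul(0, Mul(-1, 0)), 90)) = Mul(133, Add(Mul(0, 0), 90)) = Mul(133, Add(0, 90)) = Mul(133, 90) = 11970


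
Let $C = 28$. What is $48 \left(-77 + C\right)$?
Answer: $-2352$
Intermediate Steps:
$48 \left(-77 + C\right) = 48 \left(-77 + 28\right) = 48 \left(-49\right) = -2352$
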